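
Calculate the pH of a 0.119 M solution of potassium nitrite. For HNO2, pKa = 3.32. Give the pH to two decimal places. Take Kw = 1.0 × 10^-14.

pH = 8.20

NO2- is the conjugate base of the weak acid HNO2.
Ka = 10^(−3.32) = 4.79 × 10^-4
Kb = Kw/Ka = 1.0×10^-14 / 4.79 × 10^-4 = 2.09 × 10^-11
Kb = [OH-]²/(0.119 − [OH-]) = 2.09 × 10^-11
Assume [OH-] ≪ 0.119: [OH-] ≈ √(2.09 × 10^-11 × 0.119) = 1.58 × 10^-6 M
([OH-]/C₀ = 0.0013% < 5%, so the approximation holds.)
pOH = −log(1.58 × 10^-6) = 5.80; pH = 14.00 − 5.80 = 8.20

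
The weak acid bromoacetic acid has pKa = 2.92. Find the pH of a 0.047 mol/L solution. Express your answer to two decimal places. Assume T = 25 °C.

pH = 2.16

BrCH2COOH ⇌ BrCH2COO- + H+
Ka = 10^(−2.92) = 1.20 × 10^-3
Let x = [H+] at equilibrium. Ka = x²/(0.047 − x).
Here C₀/Ka ≈ 39.2, so the small-x approximation fails. Use the quadratic:
x = [−0.0012 + √(0.0012² + 0.000226)]/2 = 6.93 × 10^-3 M
pH = −log[H+] = −log(6.93 × 10^-3) = 2.16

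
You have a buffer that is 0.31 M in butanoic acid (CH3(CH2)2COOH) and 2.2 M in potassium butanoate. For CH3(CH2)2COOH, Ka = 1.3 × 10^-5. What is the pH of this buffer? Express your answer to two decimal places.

pH = 5.74

pKa = −log(1.3 × 10^-5) = 4.886
Henderson–Hasselbalch: pH = pKa + log([CH3(CH2)2COO-]/[CH3(CH2)2COOH]) = 4.886 + log(2.2/0.31)
pH = 4.886 + (+0.851) = 5.74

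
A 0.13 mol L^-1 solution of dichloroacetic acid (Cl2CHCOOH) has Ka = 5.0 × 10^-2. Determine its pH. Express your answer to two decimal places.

pH = 1.23

Cl2CHCOOH ⇌ Cl2CHCOO- + H+
From the ICE table, Ka = [H+]²/(0.13 − [H+]) = 5.0 × 10^-2.
The 5% rule fails; solving [H+]² + Ka·[H+] − Ka·C₀ = 0 exactly:
[H+] = (−Ka + √(Ka² + 4·Ka·C₀))/2 = 5.94 × 10^-2 M
pH = −log(5.94 × 10^-2) = 1.23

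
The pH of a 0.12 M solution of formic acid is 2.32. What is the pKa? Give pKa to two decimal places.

[H+] = 10^(-2.32) = 4.79 × 10^-3 M
At equilibrium [HA] = 0.12 − 4.79 × 10^-3 = 1.15 × 10^-1 M
Ka = [H+][A-]/[HA] = (4.79 × 10^-3)² / 1.15 × 10^-1 = 2.00 × 10^-4
pKa = -log(2.00 × 10^-4) = 3.70

pKa = 3.70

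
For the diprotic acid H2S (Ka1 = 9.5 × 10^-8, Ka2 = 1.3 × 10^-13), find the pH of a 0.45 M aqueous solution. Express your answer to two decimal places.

Ka1 ≫ Ka2, so treat the first dissociation as the only significant source of H+.
Ka1 = x²/(0.45 − x) = 9.5 × 10^-8
x ≈ √(9.5 × 10^-8 × 0.45) = 2.07 × 10^-4 M
pH = −log(2.07 × 10^-4) = 3.68

pH = 3.68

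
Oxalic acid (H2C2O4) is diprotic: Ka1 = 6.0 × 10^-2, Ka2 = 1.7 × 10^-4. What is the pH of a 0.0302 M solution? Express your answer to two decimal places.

Ka1 ≫ Ka2, so treat the first dissociation as the only significant source of H+.
Ka1 = x²/(0.0302 − x) = 6.0 × 10^-2
Solving the quadratic: x = (−Ka1 + √(Ka1² + 4·Ka1·C₀))/2 = 2.21 × 10^-2 M
pH = −log(2.21 × 10^-2) = 1.66

pH = 1.66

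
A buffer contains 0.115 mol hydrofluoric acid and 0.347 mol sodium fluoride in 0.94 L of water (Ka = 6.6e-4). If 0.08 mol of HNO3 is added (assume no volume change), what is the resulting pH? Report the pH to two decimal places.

pH = 3.32

After neutralization: n(HF) = 0.195 mol, n(F-) = 0.267 mol.
pKa = −log(6.6 × 10^-4) = 3.180
Henderson–Hasselbalch with mole ratio 0.267/0.195: pH = 3.180 + (+0.136)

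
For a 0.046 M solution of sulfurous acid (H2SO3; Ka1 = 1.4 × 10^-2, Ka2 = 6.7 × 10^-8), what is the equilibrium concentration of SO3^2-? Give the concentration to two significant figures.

First ionization gives [H+] ≈ [HSO3-] = 1.93 × 10^-2 M.
Second step: Ka2 = [H+][SO3^2-]/[HSO3-] ≈ [SO3^2-] (since [H+] ≈ [HSO3-]).
So [SO3^2-] ≈ Ka2.

6.7 × 10^-8 M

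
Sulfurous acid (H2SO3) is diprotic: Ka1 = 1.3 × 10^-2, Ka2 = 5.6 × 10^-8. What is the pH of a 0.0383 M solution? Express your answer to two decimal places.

pH = 1.78

Ka1 ≫ Ka2, so treat the first dissociation as the only significant source of H+.
Ka1 = x²/(0.0383 − x) = 1.3 × 10^-2
Solving the quadratic: x = (−Ka1 + √(Ka1² + 4·Ka1·C₀))/2 = 1.67 × 10^-2 M
pH = −log(1.67 × 10^-2) = 1.78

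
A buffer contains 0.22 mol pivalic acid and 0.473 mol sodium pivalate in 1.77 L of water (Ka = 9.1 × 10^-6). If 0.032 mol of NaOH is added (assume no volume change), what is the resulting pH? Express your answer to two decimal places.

OH- converts (CH3)3CCOOH to (CH3)3CCOO-: (CH3)3CCOOH → 0.188 mol, (CH3)3CCOO- → 0.505 mol.
pKa = −log(9.1 × 10^-6) = 5.041
pH = pKa + log([A⁻]/[HA]) = 5.041 + log(0.505/0.188) = 5.041 +0.429

pH = 5.47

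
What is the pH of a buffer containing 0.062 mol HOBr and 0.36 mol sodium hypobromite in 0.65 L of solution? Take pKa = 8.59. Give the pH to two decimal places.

pH = 9.35

Henderson–Hasselbalch: pH = pKa + log([OBr-]/[HOBr]) = 8.59 + log(0.36/0.062)
pH = 8.59 + (+0.764) = 9.35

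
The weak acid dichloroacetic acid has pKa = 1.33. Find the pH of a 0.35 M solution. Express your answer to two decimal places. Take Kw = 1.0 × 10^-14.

pH = 0.97

Cl2CHCOOH ⇌ Cl2CHCOO- + H+
Ka = 10^(−1.33) = 4.68 × 10^-2
From the ICE table, Ka = [H+]²/(0.35 − [H+]) = 4.68 × 10^-2.
Here C₀/Ka ≈ 7.48, so the small-[H+] approximation fails. Use the quadratic:
[H+] = (−Ka + √(Ka² + 4·Ka·C₀))/2 = 1.07 × 10^-1 M
pH = −log[H+] = −log(1.07 × 10^-1) = 0.97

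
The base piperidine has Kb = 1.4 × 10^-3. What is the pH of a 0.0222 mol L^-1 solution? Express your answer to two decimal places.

pH = 11.69

C5H10NH + H2O ⇌ C5H10NH2+ + OH-
From the ICE table, Kb = [OH-]²/(0.0222 − [OH-]) = 1.4 × 10^-3.
The 5% rule fails; solving [OH-]² + Kb·[OH-] − Kb·C₀ = 0 exactly:
[OH-] = [−0.0014 + √(0.0014² + 0.000124)]/2 = 4.92 × 10^-3 M
pOH = 2.31, so pH = 14.00 − pOH = 11.69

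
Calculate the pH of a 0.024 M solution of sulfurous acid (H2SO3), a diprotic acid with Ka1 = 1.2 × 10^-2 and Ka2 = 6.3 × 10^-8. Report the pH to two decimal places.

Since Ka1 ≫ Ka2, the first ionization dominates [H+].
Ka1 = x²/(0.024 − x) = 1.2 × 10^-2
Solving the quadratic: x = (−Ka1 + √(Ka1² + 4·Ka1·C₀))/2 = 1.20 × 10^-2 M
pH = −log(1.20 × 10^-2) = 1.92

pH = 1.92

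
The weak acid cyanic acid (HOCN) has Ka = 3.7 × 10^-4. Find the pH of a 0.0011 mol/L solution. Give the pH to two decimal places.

pH = 3.32

HOCN ⇌ OCN- + H+
Ka = [H+]²/(0.0011 − [H+]) = 3.7 × 10^-4
[H+] is not negligible relative to C₀; solve [H+]² + 0.00037·[H+] − 4.07e-07 = 0.
[H+] = (−Ka + √(Ka² + 4·Ka·C₀))/2 = 4.79 × 10^-4 M
pH = −log[H+] = −log(4.79 × 10^-4) = 3.32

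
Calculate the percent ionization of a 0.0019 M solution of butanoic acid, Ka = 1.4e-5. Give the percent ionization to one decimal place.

CH3(CH2)2COOH ⇌ CH3(CH2)2COO- + H+; let x = [H+] at equilibrium.
Solve x² + 1.4e-05x − 2.66e-08 = 0 → x = 1.56 × 10^-4 M
Fraction ionized = 1.56 × 10^-4 / 0.0019 = 0.0821 → 8.2%

8.2%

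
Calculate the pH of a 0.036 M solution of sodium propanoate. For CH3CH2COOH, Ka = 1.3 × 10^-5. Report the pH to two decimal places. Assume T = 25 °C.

pH = 8.72

CH3CH2COO- is the conjugate base of the weak acid CH3CH2COOH.
Kb = Kw/Ka = 1.0×10^-14 / 1.3 × 10^-5 = 7.69 × 10^-10
Let x = [OH-] at equilibrium. Kb = x²/(0.036 − x).
Neglecting x in the denominator: x = √(7.69 × 10^-10 × 0.036) = 5.26 × 10^-6 M
pOH = 5.28, so pH = 14.00 − pOH = 8.72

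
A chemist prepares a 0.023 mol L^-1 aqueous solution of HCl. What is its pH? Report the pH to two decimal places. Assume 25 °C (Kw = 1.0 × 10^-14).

pH = 1.64

HCl is a strong acid and dissociates completely, so [H+] = 0.023 M.
pH = -log(0.023) = 1.64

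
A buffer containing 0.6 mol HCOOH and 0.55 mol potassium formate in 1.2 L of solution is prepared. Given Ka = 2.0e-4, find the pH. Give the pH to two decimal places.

pKa = −log(2.0 × 10^-4) = 3.699
Henderson–Hasselbalch: pH = pKa + log([HCOO-]/[HCOOH]) = 3.699 + log(0.55/0.6)
pH = 3.699 + (-0.038) = 3.66

pH = 3.66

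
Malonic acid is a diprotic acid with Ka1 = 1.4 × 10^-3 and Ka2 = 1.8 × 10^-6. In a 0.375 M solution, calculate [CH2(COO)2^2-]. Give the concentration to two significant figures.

1.8 × 10^-6 M

First ionization gives [H+] ≈ [CH2(COOH)COO-] = 2.22 × 10^-2 M.
Second step: Ka2 = [H+][CH2(COO)2^2-]/[CH2(COOH)COO-] ≈ [CH2(COO)2^2-] (since [H+] ≈ [CH2(COOH)COO-]).
So [CH2(COO)2^2-] ≈ Ka2.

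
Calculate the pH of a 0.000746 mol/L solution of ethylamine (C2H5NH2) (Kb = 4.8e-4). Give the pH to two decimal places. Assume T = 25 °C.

C2H5NH2 + H2O ⇌ C2H5NH3+ + OH-
Kb = x²/(0.000746 − x) = 4.8 × 10^-4
The 5% rule fails; solving x² + Kb·x − Kb·C₀ = 0 exactly:
x = [−0.00048 + √(0.00048² + 1.43e-06)]/2 = 4.05 × 10^-4 M
pOH = −log(4.05 × 10^-4) = 3.39; pH = 14.00 − 3.39 = 10.61

pH = 10.61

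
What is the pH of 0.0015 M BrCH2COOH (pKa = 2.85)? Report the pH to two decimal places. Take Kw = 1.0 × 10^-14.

pH = 3.04

BrCH2COOH ⇌ BrCH2COO- + H+
Ka = 10^(−2.85) = 1.41 × 10^-3
From the ICE table, Ka = x²/(0.0015 − x) = 1.41 × 10^-3.
x is not negligible relative to C₀; solve x² + 0.00141·x − 2.12e-06 = 0.
x = [−0.00141 + √(0.00141² + 8.46e-06)]/2 = 9.11 × 10^-4 M
pH = −log(9.11 × 10^-4) = 3.04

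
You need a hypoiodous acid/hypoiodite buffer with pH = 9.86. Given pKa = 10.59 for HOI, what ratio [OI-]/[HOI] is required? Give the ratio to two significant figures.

pH = pKa + log(r) ⇒ log(r) = 9.86 − 10.59 = -0.73
r = [OI-]/[HOI] = 10^(-0.73) = 0.186

ratio = 0.19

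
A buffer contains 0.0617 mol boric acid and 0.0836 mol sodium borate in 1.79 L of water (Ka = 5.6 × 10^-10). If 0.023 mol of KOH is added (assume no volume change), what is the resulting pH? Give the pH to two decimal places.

After neutralization: n(B(OH)3) = 0.0387 mol, n(B(OH)4-) = 0.107 mol.
pKa = −log(5.6 × 10^-10) = 9.252
Henderson–Hasselbalch with mole ratio 0.107/0.0387: pH = 9.252 + (+0.442)

pH = 9.69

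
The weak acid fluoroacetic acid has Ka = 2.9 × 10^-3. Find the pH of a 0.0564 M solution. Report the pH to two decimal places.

FCH2COOH ⇌ FCH2COO- + H+
Let x = [H+] at equilibrium. Ka = x²/(0.0564 − x).
Here C₀/Ka ≈ 19.4, so the small-x approximation fails. Use the quadratic:
x = (−Ka + √(Ka² + 4·Ka·C₀))/2 = 1.14 × 10^-2 M
pH = −log[H+] = −log(1.14 × 10^-2) = 1.94

pH = 1.94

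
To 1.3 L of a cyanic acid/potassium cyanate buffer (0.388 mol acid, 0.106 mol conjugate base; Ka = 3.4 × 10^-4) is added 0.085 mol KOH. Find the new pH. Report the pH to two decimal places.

pH = 3.27

OH- converts HOCN to OCN-: HOCN → 0.303 mol, OCN- → 0.191 mol.
pKa = −log(3.4 × 10^-4) = 3.469
pH = pKa + log([A⁻]/[HA]) = 3.469 + log(0.191/0.303) = 3.469 -0.200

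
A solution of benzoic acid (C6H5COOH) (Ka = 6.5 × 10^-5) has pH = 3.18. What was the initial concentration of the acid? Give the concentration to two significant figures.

C₀ = 7.4 × 10^-3 M

[H+] = 10^(-3.18) = 6.61 × 10^-4 M = x
Ka = x²/(C₀ − x) ⇒ C₀ = x + x²/Ka
C₀ = 6.61 × 10^-4 + (6.61 × 10^-4)²/(6.5 × 10^-5) = 7.38 × 10^-3 M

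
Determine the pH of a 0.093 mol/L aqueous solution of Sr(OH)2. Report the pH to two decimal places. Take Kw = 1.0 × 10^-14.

Sr(OH)2 is a strong base (each formula unit releases 2 OH-); [OH-] = 0.186 M.
pOH = -log(0.186) = 0.73
pH = 14.00 - 0.73 = 13.27

pH = 13.27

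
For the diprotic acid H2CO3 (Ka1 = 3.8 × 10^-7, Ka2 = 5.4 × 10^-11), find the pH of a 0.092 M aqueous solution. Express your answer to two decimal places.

Ka1 ≫ Ka2, so treat the first dissociation as the only significant source of H+.
Ka1 = x²/(0.092 − x) = 3.8 × 10^-7
x ≈ √(3.8 × 10^-7 × 0.092) = 1.87 × 10^-4 M
pH = −log(1.87 × 10^-4) = 3.73

pH = 3.73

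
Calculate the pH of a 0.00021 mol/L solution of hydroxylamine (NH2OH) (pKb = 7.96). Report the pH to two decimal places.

NH2OH + H2O ⇌ NH3OH+ + OH-
Kb = 10^(−7.96) = 1.10 × 10^-8
From the ICE table, Kb = [OH-]²/(0.00021 − [OH-]) = 1.10 × 10^-8.
Since Kb ≪ C₀, [OH-] ≈ √(Kb·C₀) = 1.52 × 10^-6 M.
Check: 0.72% ionized — well under 5%, approximation valid.
pOH = 5.82, so pH = 14.00 − pOH = 8.18

pH = 8.18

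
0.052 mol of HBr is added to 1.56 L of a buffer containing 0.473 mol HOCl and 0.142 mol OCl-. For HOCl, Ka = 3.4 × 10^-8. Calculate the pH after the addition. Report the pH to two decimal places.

After neutralization: n(HOCl) = 0.525 mol, n(OCl-) = 0.09 mol.
pKa = −log(3.4 × 10^-8) = 7.469
pH = pKa + log(n_OCl-/n_HOCl) = 7.469 + log(0.09/0.525) = 7.469 + (-0.766)

pH = 6.70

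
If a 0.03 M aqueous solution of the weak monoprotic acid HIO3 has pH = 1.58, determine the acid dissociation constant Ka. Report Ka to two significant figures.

Ka = 1.9 × 10^-1

[H+] = 10^(-1.58) = 2.63 × 10^-2 M
At equilibrium [HA] = 0.03 − 2.63 × 10^-2 = 3.70 × 10^-3 M
Ka = [H+][A-]/[HA] = (2.63 × 10^-2)² / 3.70 × 10^-3 = 1.9 × 10^-1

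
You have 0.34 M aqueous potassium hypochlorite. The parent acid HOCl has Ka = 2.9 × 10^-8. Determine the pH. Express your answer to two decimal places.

pH = 10.53

OCl- is the conjugate base of the weak acid HOCl.
Kb = Kw/Ka = 1.0×10^-14 / 2.9 × 10^-8 = 3.45 × 10^-7
From the ICE table, Kb = [OH-]²/(0.34 − [OH-]) = 3.45 × 10^-7.
Assume [OH-] ≪ 0.34: [OH-] ≈ √(3.45 × 10^-7 × 0.34) = 3.42 × 10^-4 M
pOH = 3.47, so pH = 14.00 − pOH = 10.53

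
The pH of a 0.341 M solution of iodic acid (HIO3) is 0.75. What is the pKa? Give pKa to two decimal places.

[H+] = 10^(-0.75) = 1.78 × 10^-1 M
At equilibrium [HA] = 0.341 − 1.78 × 10^-1 = 1.63 × 10^-1 M
Ka = [H+][A-]/[HA] = (1.78 × 10^-1)² / 1.63 × 10^-1 = 1.94 × 10^-1
pKa = -log(1.94 × 10^-1) = 0.71

pKa = 0.71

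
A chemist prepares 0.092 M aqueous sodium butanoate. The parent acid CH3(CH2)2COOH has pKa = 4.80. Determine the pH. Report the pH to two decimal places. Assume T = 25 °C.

pH = 8.88

CH3(CH2)2COO- is the conjugate base of the weak acid CH3(CH2)2COOH.
Ka = 10^(−4.80) = 1.58 × 10^-5
Kb = Kw/Ka = 1.0×10^-14 / 1.58 × 10^-5 = 6.33 × 10^-10
From the ICE table, Kb = [OH-]²/(0.092 − [OH-]) = 6.33 × 10^-10.
Since Kb ≪ C₀, [OH-] ≈ √(Kb·C₀) = 7.63 × 10^-6 M.
Check: 0.0083% ionized — well under 5%, approximation valid.
pOH = 5.12, so pH = 14.00 − pOH = 8.88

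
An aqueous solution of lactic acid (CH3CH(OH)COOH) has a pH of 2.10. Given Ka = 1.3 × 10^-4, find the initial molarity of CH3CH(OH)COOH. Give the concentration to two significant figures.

C₀ = 4.9 × 10^-1 M

[H+] = 10^(-2.10) = 7.94 × 10^-3 M = x
Ka = x²/(C₀ − x) ⇒ C₀ = x + x²/Ka
C₀ = 7.94 × 10^-3 + (7.94 × 10^-3)²/(1.3 × 10^-4) = 4.93 × 10^-1 M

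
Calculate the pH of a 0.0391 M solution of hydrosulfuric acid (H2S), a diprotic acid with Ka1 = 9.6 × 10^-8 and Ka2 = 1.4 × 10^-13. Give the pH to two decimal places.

pH = 4.21

Ka1 ≫ Ka2, so treat the first dissociation as the only significant source of H+.
Ka1 = x²/(0.0391 − x) = 9.6 × 10^-8
x ≈ √(9.6 × 10^-8 × 0.0391) = 6.13 × 10^-5 M
pH = −log(6.13 × 10^-5) = 4.21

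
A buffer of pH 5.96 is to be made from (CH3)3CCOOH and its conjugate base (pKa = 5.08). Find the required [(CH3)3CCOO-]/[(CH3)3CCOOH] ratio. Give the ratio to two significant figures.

ratio = 7.6

pH = pKa + log(r) ⇒ log(r) = 5.96 − 5.08 = +0.88
r = [(CH3)3CCOO-]/[(CH3)3CCOOH] = 10^(+0.88) = 7.59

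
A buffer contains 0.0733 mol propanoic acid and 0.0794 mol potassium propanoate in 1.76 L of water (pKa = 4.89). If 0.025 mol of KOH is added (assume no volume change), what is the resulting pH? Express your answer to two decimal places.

After neutralization: n(CH3CH2COOH) = 0.0483 mol, n(CH3CH2COO-) = 0.104 mol.
Henderson–Hasselbalch with mole ratio 0.104/0.0483: pH = 4.89 + (+0.333)

pH = 5.22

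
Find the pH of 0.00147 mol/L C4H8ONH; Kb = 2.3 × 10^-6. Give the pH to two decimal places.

pH = 9.76

C4H8ONH + H2O ⇌ C4H8ONH2+ + OH-
From the ICE table, Kb = x²/(0.00147 − x) = 2.3 × 10^-6.
Neglecting x in the denominator: x = √(2.3 × 10^-6 × 0.00147) = 5.81 × 10^-5 M
Check: 4% ionized — well under 5%, approximation valid.
pOH = 4.24, so pH = 14.00 − pOH = 9.76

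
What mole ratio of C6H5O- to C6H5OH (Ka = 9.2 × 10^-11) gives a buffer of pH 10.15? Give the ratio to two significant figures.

ratio = 1.3

pKa = -log(9.2 × 10^-11) = 10.036
pH = pKa + log(r) ⇒ log(r) = 10.15 − 10.036 = +0.114
r = [C6H5O-]/[C6H5OH] = 10^(+0.114) = 1.3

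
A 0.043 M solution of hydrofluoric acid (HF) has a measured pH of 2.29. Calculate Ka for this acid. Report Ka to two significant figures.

[H+] = 10^(-2.29) = 5.13 × 10^-3 M
At equilibrium [HA] = 0.043 − 5.13 × 10^-3 = 3.79 × 10^-2 M
Ka = [H+][A-]/[HA] = (5.13 × 10^-3)² / 3.79 × 10^-2 = 6.9 × 10^-4

Ka = 6.9 × 10^-4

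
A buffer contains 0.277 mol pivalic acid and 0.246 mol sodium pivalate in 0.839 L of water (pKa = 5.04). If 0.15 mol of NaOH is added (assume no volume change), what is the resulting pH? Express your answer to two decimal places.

pH = 5.53

After neutralization: n((CH3)3CCOOH) = 0.127 mol, n((CH3)3CCOO-) = 0.396 mol.
pH = pKa + log([A⁻]/[HA]) = 5.04 + log(0.396/0.127) = 5.04 +0.494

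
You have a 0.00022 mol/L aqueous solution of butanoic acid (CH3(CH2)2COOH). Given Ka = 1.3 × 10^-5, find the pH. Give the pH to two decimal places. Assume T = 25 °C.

pH = 4.32

CH3(CH2)2COOH ⇌ CH3(CH2)2COO- + H+
Ka = [H+]²/(0.00022 − [H+]) = 1.3 × 10^-5
[H+] is not negligible relative to C₀; solve [H+]² + 1.3e-05·[H+] − 2.86e-09 = 0.
[H+] = [−1.3e-05 + √(1.3e-05² + 1.14e-08)]/2 = 4.74 × 10^-5 M
pH = −log[H+] = −log(4.74 × 10^-5) = 4.32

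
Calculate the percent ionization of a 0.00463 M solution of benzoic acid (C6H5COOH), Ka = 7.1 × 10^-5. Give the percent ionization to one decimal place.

C6H5COOH ⇌ C6H5COO- + H+; let x = [H+] at equilibrium.
Solve x² + 7.1e-05x − 3.29e-07 = 0 → x = 5.39 × 10^-4 M
% ionization = x/C₀ × 100% = 5.39 × 10^-4/0.00463 × 100% = 11.6%

11.6%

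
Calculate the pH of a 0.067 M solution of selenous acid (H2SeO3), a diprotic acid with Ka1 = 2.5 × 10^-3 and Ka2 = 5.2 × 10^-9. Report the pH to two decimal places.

Ka1 ≫ Ka2, so treat the first dissociation as the only significant source of H+.
Ka1 = x²/(0.067 − x) = 2.5 × 10^-3
Solving the quadratic: x = (−Ka1 + √(Ka1² + 4·Ka1·C₀))/2 = 1.18 × 10^-2 M
pH = −log(1.18 × 10^-2) = 1.93

pH = 1.93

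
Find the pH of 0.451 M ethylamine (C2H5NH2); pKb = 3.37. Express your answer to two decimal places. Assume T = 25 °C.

pH = 12.14

C2H5NH2 + H2O ⇌ C2H5NH3+ + OH-
Kb = 10^(−3.37) = 4.27 × 10^-4
From the ICE table, Kb = x²/(0.451 − x) = 4.27 × 10^-4.
Assume x ≪ 0.451: x ≈ √(4.27 × 10^-4 × 0.451) = 1.39 × 10^-2 M
pOH = 1.86, so pH = 14.00 − pOH = 12.14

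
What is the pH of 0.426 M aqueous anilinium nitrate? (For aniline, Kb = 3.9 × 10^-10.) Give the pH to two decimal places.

C6H5NH3+ is the conjugate acid of the weak base C6H5NH2.
Ka = Kw/Kb = 1.0×10^-14 / 3.9 × 10^-10 = 2.56 × 10^-5
Ka = x²/(0.426 − x) = 2.56 × 10^-5
Since Ka ≪ C₀, x ≈ √(Ka·C₀) = 3.30 × 10^-3 M.
Check: 0.78% ionized — well under 5%, approximation valid.
pH = −log[H+] = −log(3.30 × 10^-3) = 2.48

pH = 2.48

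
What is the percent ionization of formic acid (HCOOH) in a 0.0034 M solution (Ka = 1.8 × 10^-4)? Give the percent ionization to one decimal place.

HCOOH ⇌ HCOO- + H+; let x = [H+] at equilibrium.
Ka = x²/(C₀ − x); solving the quadratic gives x = 6.97 × 10^-4 M.
Fraction ionized = 6.97 × 10^-4 / 0.0034 = 0.2050 → 20.5%

20.5%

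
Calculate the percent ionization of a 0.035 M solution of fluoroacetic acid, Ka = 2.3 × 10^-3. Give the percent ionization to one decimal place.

FCH2COOH ⇌ FCH2COO- + H+; let x = [H+] at equilibrium.
Solve x² + 0.0023x − 8.05e-05 = 0 → x = 7.90 × 10^-3 M
% ionization = x/C₀ × 100% = 7.90 × 10^-3/0.035 × 100% = 22.6%

22.6%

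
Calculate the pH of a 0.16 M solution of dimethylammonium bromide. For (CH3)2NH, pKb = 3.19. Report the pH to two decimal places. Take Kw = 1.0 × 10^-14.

(CH3)2NH2+ is the conjugate acid of the weak base (CH3)2NH.
Kb = 10^(−3.19) = 6.46 × 10^-4
Ka = Kw/Kb = 1.0×10^-14 / 6.46 × 10^-4 = 1.55 × 10^-11
Ka = x²/(0.16 − x) = 1.55 × 10^-11
Since Ka ≪ C₀, x ≈ √(Ka·C₀) = 1.57 × 10^-6 M.
pH = −log(1.57 × 10^-6) = 5.80

pH = 5.80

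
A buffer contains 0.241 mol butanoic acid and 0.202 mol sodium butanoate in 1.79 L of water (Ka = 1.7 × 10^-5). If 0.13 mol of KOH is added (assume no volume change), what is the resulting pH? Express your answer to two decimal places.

OH- converts CH3(CH2)2COOH to CH3(CH2)2COO-: CH3(CH2)2COOH → 0.111 mol, CH3(CH2)2COO- → 0.332 mol.
pKa = −log(1.7 × 10^-5) = 4.770
pH = pKa + log([A⁻]/[HA]) = 4.770 + log(0.332/0.111) = 4.770 +0.476

pH = 5.25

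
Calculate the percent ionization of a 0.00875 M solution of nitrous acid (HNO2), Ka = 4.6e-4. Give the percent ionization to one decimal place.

20.5%

HNO2 ⇌ NO2- + H+; let x = [H+] at equilibrium.
Ka = x²/(C₀ − x); solving the quadratic gives x = 1.79 × 10^-3 M.
% ionization = x/C₀ × 100% = 1.79 × 10^-3/0.00875 × 100% = 20.5%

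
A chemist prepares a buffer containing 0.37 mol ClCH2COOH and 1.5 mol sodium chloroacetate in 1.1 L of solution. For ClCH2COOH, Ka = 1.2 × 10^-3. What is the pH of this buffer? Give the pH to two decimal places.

pKa = −log(1.2 × 10^-3) = 2.921
pH = pKa + log([A⁻]/[HA]) = 2.921 + log(1.5/0.37)
pH = 2.921 + (+0.608) = 3.53

pH = 3.53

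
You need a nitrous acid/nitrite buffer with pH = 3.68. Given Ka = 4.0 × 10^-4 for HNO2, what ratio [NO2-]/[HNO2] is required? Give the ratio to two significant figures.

ratio = 1.9

pKa = -log(4.0 × 10^-4) = 3.398
pH = pKa + log(r) ⇒ log(r) = 3.68 − 3.398 = +0.282
r = [NO2-]/[HNO2] = 10^(+0.282) = 1.91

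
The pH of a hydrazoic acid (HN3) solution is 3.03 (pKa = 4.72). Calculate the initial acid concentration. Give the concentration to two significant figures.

C₀ = 4.7 × 10^-2 M

[H+] = 10^(-3.03) = 9.33 × 10^-4 M = x
Ka = 10^(−4.72) = 1.91 × 10^-5
Ka = x²/(C₀ − x) ⇒ C₀ = x + x²/Ka
C₀ = 9.33 × 10^-4 + (9.33 × 10^-4)²/(1.91 × 10^-5) = 4.65 × 10^-2 M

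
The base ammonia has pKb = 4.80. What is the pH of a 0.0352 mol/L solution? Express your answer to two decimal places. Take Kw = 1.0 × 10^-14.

pH = 10.87

NH3 + H2O ⇌ NH4+ + OH-
Kb = 10^(−4.80) = 1.58 × 10^-5
From the ICE table, Kb = [OH-]²/(0.0352 − [OH-]) = 1.58 × 10^-5.
Assume [OH-] ≪ 0.0352: [OH-] ≈ √(1.58 × 10^-5 × 0.0352) = 7.46 × 10^-4 M
([OH-]/C₀ = 2.1% < 5%, so the approximation holds.)
pOH = −log(7.46 × 10^-4) = 3.13; pH = 14.00 − 3.13 = 10.87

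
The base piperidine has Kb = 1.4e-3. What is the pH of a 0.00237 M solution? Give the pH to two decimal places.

C5H10NH + H2O ⇌ C5H10NH2+ + OH-
From the ICE table, Kb = x²/(0.00237 − x) = 1.4 × 10^-3.
Here C₀/Kb ≈ 1.69, so the small-x approximation fails. Use the quadratic:
x = [−0.0014 + √(0.0014² + 1.33e-05)]/2 = 1.25 × 10^-3 M
pOH = 2.90, so pH = 14.00 − pOH = 11.10

pH = 11.10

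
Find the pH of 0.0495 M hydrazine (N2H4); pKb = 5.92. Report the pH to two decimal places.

pH = 10.39

N2H4 + H2O ⇌ N2H5+ + OH-
Kb = 10^(−5.92) = 1.20 × 10^-6
Kb = [OH-]²/(0.0495 − [OH-]) = 1.20 × 10^-6
Since Kb ≪ C₀, [OH-] ≈ √(Kb·C₀) = 2.44 × 10^-4 M.
([OH-]/C₀ = 0.49% < 5%, so the approximation holds.)
pOH = 3.61, so pH = 14.00 − pOH = 10.39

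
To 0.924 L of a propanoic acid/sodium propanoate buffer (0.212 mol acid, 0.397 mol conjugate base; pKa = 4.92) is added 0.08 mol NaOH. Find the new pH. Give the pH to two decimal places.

OH- converts CH3CH2COOH to CH3CH2COO-: CH3CH2COOH → 0.132 mol, CH3CH2COO- → 0.477 mol.
Henderson–Hasselbalch with mole ratio 0.477/0.132: pH = 4.92 + (+0.558)

pH = 5.48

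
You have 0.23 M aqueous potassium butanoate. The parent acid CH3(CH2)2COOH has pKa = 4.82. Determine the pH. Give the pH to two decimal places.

pH = 9.09

CH3(CH2)2COO- is the conjugate base of the weak acid CH3(CH2)2COOH.
Ka = 10^(−4.82) = 1.51 × 10^-5
Kb = Kw/Ka = 1.0×10^-14 / 1.51 × 10^-5 = 6.62 × 10^-10
Let x = [OH-] at equilibrium. Kb = x²/(0.23 − x).
Neglecting x in the denominator: x = √(6.62 × 10^-10 × 0.23) = 1.23 × 10^-5 M
(x/C₀ = 0.0054% < 5%, so the approximation holds.)
pOH = 4.91, so pH = 14.00 − pOH = 9.09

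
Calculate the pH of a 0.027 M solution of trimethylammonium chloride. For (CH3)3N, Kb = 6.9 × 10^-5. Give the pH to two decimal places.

(CH3)3NH+ is the conjugate acid of the weak base (CH3)3N.
Ka = Kw/Kb = 1.0×10^-14 / 6.9 × 10^-5 = 1.45 × 10^-10
From the ICE table, Ka = [H+]²/(0.027 − [H+]) = 1.45 × 10^-10.
Neglecting [H+] in the denominator: [H+] = √(1.45 × 10^-10 × 0.027) = 1.98 × 10^-6 M
([H+]/C₀ = 0.0073% < 5%, so the approximation holds.)
pH = −log(1.98 × 10^-6) = 5.70

pH = 5.70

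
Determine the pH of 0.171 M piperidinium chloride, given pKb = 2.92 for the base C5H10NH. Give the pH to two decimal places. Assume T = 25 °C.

C5H10NH2+ is the conjugate acid of the weak base C5H10NH.
Kb = 10^(−2.92) = 1.20 × 10^-3
Ka = Kw/Kb = 1.0×10^-14 / 1.20 × 10^-3 = 8.33 × 10^-12
From the ICE table, Ka = [H+]²/(0.171 − [H+]) = 8.33 × 10^-12.
Since Ka ≪ C₀, [H+] ≈ √(Ka·C₀) = 1.19 × 10^-6 M.
pH = −log(1.19 × 10^-6) = 5.92

pH = 5.92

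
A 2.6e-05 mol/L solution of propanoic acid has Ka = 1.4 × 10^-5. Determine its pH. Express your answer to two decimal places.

CH3CH2COOH ⇌ CH3CH2COO- + H+
From the ICE table, Ka = [H+]²/(2.6e-05 − [H+]) = 1.4 × 10^-5.
The 5% rule fails; solving [H+]² + Ka·[H+] − Ka·C₀ = 0 exactly:
[H+] = [−1.4e-05 + √(1.4e-05² + 1.46e-09)]/2 = 1.33 × 10^-5 M
pH = −log(1.33 × 10^-5) = 4.88

pH = 4.88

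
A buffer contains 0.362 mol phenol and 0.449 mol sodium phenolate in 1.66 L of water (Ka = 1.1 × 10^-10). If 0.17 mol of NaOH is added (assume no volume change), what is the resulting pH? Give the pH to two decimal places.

pH = 10.47

OH- converts C6H5OH to C6H5O-: C6H5OH → 0.192 mol, C6H5O- → 0.619 mol.
pKa = −log(1.1 × 10^-10) = 9.959
pH = pKa + log([A⁻]/[HA]) = 9.959 + log(0.619/0.192) = 9.959 +0.508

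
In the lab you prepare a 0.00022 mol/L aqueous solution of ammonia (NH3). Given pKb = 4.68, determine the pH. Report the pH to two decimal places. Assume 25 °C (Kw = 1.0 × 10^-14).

pH = 9.76

NH3 + H2O ⇌ NH4+ + OH-
Kb = 10^(−4.68) = 2.09 × 10^-5
From the ICE table, Kb = [OH-]²/(0.00022 − [OH-]) = 2.09 × 10^-5.
[OH-] is not negligible relative to C₀; solve [OH-]² + 2.09e-05·[OH-] − 4.6e-09 = 0.
[OH-] = [−2.09e-05 + √(2.09e-05² + 1.84e-08)]/2 = 5.82 × 10^-5 M
pOH = 4.24, so pH = 14.00 − pOH = 9.76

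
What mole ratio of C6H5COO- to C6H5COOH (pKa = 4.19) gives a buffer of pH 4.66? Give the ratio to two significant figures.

pH = pKa + log(r) ⇒ log(r) = 4.66 − 4.19 = +0.47
r = [C6H5COO-]/[C6H5COOH] = 10^(+0.47) = 2.95

ratio = 3.0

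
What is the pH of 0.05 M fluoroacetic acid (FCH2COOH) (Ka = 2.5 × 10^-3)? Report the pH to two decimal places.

FCH2COOH ⇌ FCH2COO- + H+
Ka = [H+]²/(0.05 − [H+]) = 2.5 × 10^-3
Here C₀/Ka ≈ 20, so the small-[H+] approximation fails. Use the quadratic:
[H+] = (−Ka + √(Ka² + 4·Ka·C₀))/2 = 1.00 × 10^-2 M
pH = −log[H+] = −log(1.00 × 10^-2) = 2.00

pH = 2.00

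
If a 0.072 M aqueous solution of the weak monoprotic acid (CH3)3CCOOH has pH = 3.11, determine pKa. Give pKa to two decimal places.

pKa = 5.07

[H+] = 10^(-3.11) = 7.76 × 10^-4 M
At equilibrium [HA] = 0.072 − 7.76 × 10^-4 = 7.12 × 10^-2 M
Ka = [H+][A-]/[HA] = (7.76 × 10^-4)² / 7.12 × 10^-2 = 8.46 × 10^-6
pKa = -log(8.46 × 10^-6) = 5.07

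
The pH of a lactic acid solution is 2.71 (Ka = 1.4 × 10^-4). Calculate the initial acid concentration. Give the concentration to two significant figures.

C₀ = 2.9 × 10^-2 M

[H+] = 10^(-2.71) = 1.95 × 10^-3 M = x
Ka = x²/(C₀ − x) ⇒ C₀ = x + x²/Ka
C₀ = 1.95 × 10^-3 + (1.95 × 10^-3)²/(1.4 × 10^-4) = 2.91 × 10^-2 M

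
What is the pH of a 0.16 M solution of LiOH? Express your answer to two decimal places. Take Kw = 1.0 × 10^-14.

LiOH is a strong base; [OH-] = 0.16 M.
pOH = -log(0.16) = 0.80
pH = 14.00 - 0.80 = 13.20

pH = 13.20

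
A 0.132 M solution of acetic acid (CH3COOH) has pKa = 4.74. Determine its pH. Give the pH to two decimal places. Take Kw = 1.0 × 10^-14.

CH3COOH ⇌ CH3COO- + H+
Ka = 10^(−4.74) = 1.82 × 10^-5
Ka = x²/(0.132 − x) = 1.82 × 10^-5
Since Ka ≪ C₀, x ≈ √(Ka·C₀) = 1.55 × 10^-3 M.
pH = −log(1.55 × 10^-3) = 2.81

pH = 2.81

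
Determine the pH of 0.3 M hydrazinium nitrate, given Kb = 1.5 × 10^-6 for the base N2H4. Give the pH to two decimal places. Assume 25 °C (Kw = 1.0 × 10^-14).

pH = 4.35

N2H5+ is the conjugate acid of the weak base N2H4.
Ka = Kw/Kb = 1.0×10^-14 / 1.5 × 10^-6 = 6.67 × 10^-9
Ka = x²/(0.3 − x) = 6.67 × 10^-9
Assume x ≪ 0.3: x ≈ √(6.67 × 10^-9 × 0.3) = 4.47 × 10^-5 M
pH = −log(4.47 × 10^-5) = 4.35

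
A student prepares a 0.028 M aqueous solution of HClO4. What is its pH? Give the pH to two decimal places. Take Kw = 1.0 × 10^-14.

HClO4 is a strong acid and dissociates completely, so [H+] = 0.028 M.
pH = -log(0.028) = 1.55

pH = 1.55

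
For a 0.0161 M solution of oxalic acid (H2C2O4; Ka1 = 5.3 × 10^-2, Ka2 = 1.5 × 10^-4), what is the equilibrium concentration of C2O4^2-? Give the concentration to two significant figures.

First ionization gives [H+] ≈ [HC2O4-] = 1.29 × 10^-2 M.
Second step: Ka2 = [H+][C2O4^2-]/[HC2O4-] ≈ [C2O4^2-] (since [H+] ≈ [HC2O4-]).
So [C2O4^2-] ≈ Ka2.

1.5 × 10^-4 M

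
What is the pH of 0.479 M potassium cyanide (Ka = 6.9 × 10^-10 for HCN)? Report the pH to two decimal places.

pH = 11.42

CN- is the conjugate base of the weak acid HCN.
Kb = Kw/Ka = 1.0×10^-14 / 6.9 × 10^-10 = 1.45 × 10^-5
Kb = x²/(0.479 − x) = 1.45 × 10^-5
Assume x ≪ 0.479: x ≈ √(1.45 × 10^-5 × 0.479) = 2.64 × 10^-3 M
pOH = 2.58, so pH = 14.00 − pOH = 11.42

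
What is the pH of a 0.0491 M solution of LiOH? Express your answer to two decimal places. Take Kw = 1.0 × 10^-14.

pH = 12.69

LiOH is a strong base; [OH-] = 0.0491 M.
pOH = -log(0.0491) = 1.31
pH = 14.00 - 1.31 = 12.69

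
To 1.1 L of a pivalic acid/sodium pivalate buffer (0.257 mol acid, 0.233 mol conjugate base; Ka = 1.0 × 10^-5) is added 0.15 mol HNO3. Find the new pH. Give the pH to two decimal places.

pH = 4.31

Added H+ converts (CH3)3CCOO- to (CH3)3CCOOH: (CH3)3CCOOH → 0.407 mol, (CH3)3CCOO- → 0.083 mol.
pKa = −log(1.0 × 10^-5) = 5.000
Henderson–Hasselbalch with mole ratio 0.083/0.407: pH = 5.000 + (-0.691)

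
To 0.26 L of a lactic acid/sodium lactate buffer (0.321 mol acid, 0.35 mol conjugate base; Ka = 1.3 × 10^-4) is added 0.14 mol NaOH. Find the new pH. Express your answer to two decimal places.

After neutralization: n(CH3CH(OH)COOH) = 0.181 mol, n(CH3CH(OH)COO-) = 0.49 mol.
pKa = −log(1.3 × 10^-4) = 3.886
pH = pKa + log(n_CH3CH(OH)COO-/n_CH3CH(OH)COOH) = 3.886 + log(0.49/0.181) = 3.886 + (+0.433)

pH = 4.32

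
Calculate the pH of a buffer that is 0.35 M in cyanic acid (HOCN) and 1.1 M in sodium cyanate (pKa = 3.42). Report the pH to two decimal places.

Henderson–Hasselbalch: pH = pKa + log([OCN-]/[HOCN]) = 3.42 + log(1.1/0.35)
pH = 3.42 + (+0.497) = 3.92

pH = 3.92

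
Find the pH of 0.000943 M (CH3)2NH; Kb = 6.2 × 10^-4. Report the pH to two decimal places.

(CH3)2NH + H2O ⇌ (CH3)2NH2+ + OH-
Kb = x²/(0.000943 − x) = 6.2 × 10^-4
Here C₀/Kb ≈ 1.52, so the small-x approximation fails. Use the quadratic:
x = (−Kb + √(Kb² + 4·Kb·C₀))/2 = 5.15 × 10^-4 M
pOH = −log(5.15 × 10^-4) = 3.29; pH = 14.00 − 3.29 = 10.71

pH = 10.71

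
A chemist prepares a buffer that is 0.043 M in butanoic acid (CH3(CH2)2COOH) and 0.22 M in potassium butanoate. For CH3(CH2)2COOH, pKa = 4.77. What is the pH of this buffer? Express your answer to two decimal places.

Using pH = pKa + log([base]/[acid]) with [base]/[acid] = 0.22/0.043:
pH = 4.77 + (+0.709) = 5.48

pH = 5.48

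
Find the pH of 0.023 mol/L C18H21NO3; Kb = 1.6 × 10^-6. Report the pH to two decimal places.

pH = 10.28

C18H21NO3 + H2O ⇌ C18H22NO3+ + OH-
Kb = x²/(0.023 − x) = 1.6 × 10^-6
Neglecting x in the denominator: x = √(1.6 × 10^-6 × 0.023) = 1.92 × 10^-4 M
(x/C₀ = 0.83% < 5%, so the approximation holds.)
pOH = 3.72, so pH = 14.00 − pOH = 10.28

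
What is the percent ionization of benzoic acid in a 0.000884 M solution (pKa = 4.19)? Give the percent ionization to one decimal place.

C6H5COOH ⇌ C6H5COO- + H+; let x = [H+] at equilibrium.
Ka = 10^(−4.19) = 6.46 × 10^-5
Solve x² + 6.46e-05x − 5.71e-08 = 0 → x = 2.09 × 10^-4 M
Fraction ionized = 2.09 × 10^-4 / 0.000884 = 0.2364 → 23.6%

23.6%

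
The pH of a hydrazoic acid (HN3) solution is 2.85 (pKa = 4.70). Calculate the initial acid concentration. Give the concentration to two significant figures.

C₀ = 1.0 × 10^-1 M

[H+] = 10^(-2.85) = 1.41 × 10^-3 M = x
Ka = 10^(−4.70) = 2.00 × 10^-5
Ka = x²/(C₀ − x) ⇒ C₀ = x + x²/Ka
C₀ = 1.41 × 10^-3 + (1.41 × 10^-3)²/(2.00 × 10^-5) = 1.01 × 10^-1 M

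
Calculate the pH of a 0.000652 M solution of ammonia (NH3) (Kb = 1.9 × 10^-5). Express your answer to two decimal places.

NH3 + H2O ⇌ NH4+ + OH-
Let x = [OH-] at equilibrium. Kb = x²/(0.000652 − x).
The 5% rule fails; solving x² + Kb·x − Kb·C₀ = 0 exactly:
x = [−1.9e-05 + √(1.9e-05² + 4.96e-08)]/2 = 1.02 × 10^-4 M
pOH = −log(1.02 × 10^-4) = 3.99; pH = 14.00 − 3.99 = 10.01

pH = 10.01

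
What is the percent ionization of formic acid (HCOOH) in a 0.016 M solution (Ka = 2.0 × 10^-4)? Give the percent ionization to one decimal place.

HCOOH ⇌ HCOO- + H+; let x = [H+] at equilibrium.
Ka = x²/(C₀ − x); solving the quadratic gives x = 1.69 × 10^-3 M.
% ionization = x/C₀ × 100% = 1.69 × 10^-3/0.016 × 100% = 10.6%

10.6%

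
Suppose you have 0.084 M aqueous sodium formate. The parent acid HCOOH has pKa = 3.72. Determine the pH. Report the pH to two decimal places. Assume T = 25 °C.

HCOO- is the conjugate base of the weak acid HCOOH.
Ka = 10^(−3.72) = 1.91 × 10^-4
Kb = Kw/Ka = 1.0×10^-14 / 1.91 × 10^-4 = 5.24 × 10^-11
From the ICE table, Kb = [OH-]²/(0.084 − [OH-]) = 5.24 × 10^-11.
Assume [OH-] ≪ 0.084: [OH-] ≈ √(5.24 × 10^-11 × 0.084) = 2.10 × 10^-6 M
([OH-]/C₀ = 0.0025% < 5%, so the approximation holds.)
pOH = 5.68, so pH = 14.00 − pOH = 8.32

pH = 8.32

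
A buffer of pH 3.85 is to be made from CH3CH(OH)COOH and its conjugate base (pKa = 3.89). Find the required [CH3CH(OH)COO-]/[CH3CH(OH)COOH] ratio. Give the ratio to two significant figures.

ratio = 0.91

pH = pKa + log(r) ⇒ log(r) = 3.85 − 3.89 = -0.04
r = [CH3CH(OH)COO-]/[CH3CH(OH)COOH] = 10^(-0.04) = 0.912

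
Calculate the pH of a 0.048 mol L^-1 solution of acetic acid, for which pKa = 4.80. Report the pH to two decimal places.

CH3COOH ⇌ CH3COO- + H+
Ka = 10^(−4.80) = 1.58 × 10^-5
Ka = x²/(0.048 − x) = 1.58 × 10^-5
Since Ka ≪ C₀, x ≈ √(Ka·C₀) = 8.71 × 10^-4 M.
(x/C₀ = 1.8% < 5%, so the approximation holds.)
pH = −log[H+] = −log(8.71 × 10^-4) = 3.06

pH = 3.06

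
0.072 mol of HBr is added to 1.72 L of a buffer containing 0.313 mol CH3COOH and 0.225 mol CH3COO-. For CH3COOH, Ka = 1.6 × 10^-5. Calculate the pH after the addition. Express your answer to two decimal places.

pH = 4.40

After neutralization: n(CH3COOH) = 0.385 mol, n(CH3COO-) = 0.153 mol.
pKa = −log(1.6 × 10^-5) = 4.796
Henderson–Hasselbalch with mole ratio 0.153/0.385: pH = 4.796 + (-0.401)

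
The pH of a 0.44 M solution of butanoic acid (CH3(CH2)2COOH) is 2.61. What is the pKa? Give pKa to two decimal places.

pKa = 4.86

[H+] = 10^(-2.61) = 2.45 × 10^-3 M
At equilibrium [HA] = 0.44 − 2.45 × 10^-3 = 4.38 × 10^-1 M
Ka = [H+][A-]/[HA] = (2.45 × 10^-3)² / 4.38 × 10^-1 = 1.37 × 10^-5
pKa = -log(1.37 × 10^-5) = 4.86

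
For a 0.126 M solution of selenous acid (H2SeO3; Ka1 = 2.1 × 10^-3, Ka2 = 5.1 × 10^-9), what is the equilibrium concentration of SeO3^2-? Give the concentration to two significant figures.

5.1 × 10^-9 M

First ionization gives [H+] ≈ [HSeO3-] = 1.53 × 10^-2 M.
Second step: Ka2 = [H+][SeO3^2-]/[HSeO3-] ≈ [SeO3^2-] (since [H+] ≈ [HSeO3-]).
So [SeO3^2-] ≈ Ka2.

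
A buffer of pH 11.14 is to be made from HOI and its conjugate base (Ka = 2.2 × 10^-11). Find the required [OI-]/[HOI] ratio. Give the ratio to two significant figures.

ratio = 3.0

pKa = -log(2.2 × 10^-11) = 10.658
pH = pKa + log(r) ⇒ log(r) = 11.14 − 10.658 = +0.482
r = [OI-]/[HOI] = 10^(+0.482) = 3.03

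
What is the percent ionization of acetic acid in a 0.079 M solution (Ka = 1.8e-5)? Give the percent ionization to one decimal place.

CH3COOH ⇌ CH3COO- + H+; let x = [H+] at equilibrium.
x ≈ √(Ka·C₀) = √(1.8 × 10^-5 × 0.079) = 1.19 × 10^-3 M
Fraction ionized = 1.19 × 10^-3 / 0.079 = 0.0151 → 1.5%

1.5%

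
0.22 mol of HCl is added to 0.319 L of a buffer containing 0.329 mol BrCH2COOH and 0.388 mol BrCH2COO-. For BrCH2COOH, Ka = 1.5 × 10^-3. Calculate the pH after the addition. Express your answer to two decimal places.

pH = 2.31

Added H+ converts BrCH2COO- to BrCH2COOH: BrCH2COOH → 0.549 mol, BrCH2COO- → 0.168 mol.
pKa = −log(1.5 × 10^-3) = 2.824
Henderson–Hasselbalch with mole ratio 0.168/0.549: pH = 2.824 + (-0.514)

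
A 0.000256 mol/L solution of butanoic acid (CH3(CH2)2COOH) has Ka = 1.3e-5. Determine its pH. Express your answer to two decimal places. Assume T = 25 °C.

CH3(CH2)2COOH ⇌ CH3(CH2)2COO- + H+
Ka = [H+]²/(0.000256 − [H+]) = 1.3 × 10^-5
The 5% rule fails; solving [H+]² + Ka·[H+] − Ka·C₀ = 0 exactly:
[H+] = (−Ka + √(Ka² + 4·Ka·C₀))/2 = 5.16 × 10^-5 M
pH = −log[H+] = −log(5.16 × 10^-5) = 4.29

pH = 4.29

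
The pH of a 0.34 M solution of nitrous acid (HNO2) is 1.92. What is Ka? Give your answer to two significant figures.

[H+] = 10^(-1.92) = 1.20 × 10^-2 M
At equilibrium [HA] = 0.34 − 1.20 × 10^-2 = 3.28 × 10^-1 M
Ka = [H+][A-]/[HA] = (1.20 × 10^-2)² / 3.28 × 10^-1 = 4.4 × 10^-4

Ka = 4.4 × 10^-4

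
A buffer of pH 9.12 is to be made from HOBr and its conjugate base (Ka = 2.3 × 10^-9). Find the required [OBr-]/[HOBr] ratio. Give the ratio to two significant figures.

pKa = -log(2.3 × 10^-9) = 8.638
pH = pKa + log(r) ⇒ log(r) = 9.12 − 8.638 = +0.482
r = [OBr-]/[HOBr] = 10^(+0.482) = 3.03

ratio = 3.0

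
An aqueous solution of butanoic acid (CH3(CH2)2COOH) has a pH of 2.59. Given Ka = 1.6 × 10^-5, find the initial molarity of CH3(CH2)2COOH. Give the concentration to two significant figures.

[H+] = 10^(-2.59) = 2.57 × 10^-3 M = x
Ka = x²/(C₀ − x) ⇒ C₀ = x + x²/Ka
C₀ = 2.57 × 10^-3 + (2.57 × 10^-3)²/(1.6 × 10^-5) = 4.15 × 10^-1 M

C₀ = 4.2 × 10^-1 M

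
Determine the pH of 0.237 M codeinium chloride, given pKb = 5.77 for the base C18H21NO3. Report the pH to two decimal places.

pH = 4.43

C18H22NO3+ is the conjugate acid of the weak base C18H21NO3.
Kb = 10^(−5.77) = 1.70 × 10^-6
Ka = Kw/Kb = 1.0×10^-14 / 1.70 × 10^-6 = 5.88 × 10^-9
From the ICE table, Ka = x²/(0.237 − x) = 5.88 × 10^-9.
Neglecting x in the denominator: x = √(5.88 × 10^-9 × 0.237) = 3.73 × 10^-5 M
pH = −log[H+] = −log(3.73 × 10^-5) = 4.43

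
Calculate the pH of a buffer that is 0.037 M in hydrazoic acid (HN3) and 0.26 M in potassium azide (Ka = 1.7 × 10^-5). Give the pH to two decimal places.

pKa = −log(1.7 × 10^-5) = 4.770
Henderson–Hasselbalch: pH = pKa + log([N3-]/[HN3]) = 4.770 + log(0.26/0.037)
pH = 4.770 + (+0.847) = 5.62

pH = 5.62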